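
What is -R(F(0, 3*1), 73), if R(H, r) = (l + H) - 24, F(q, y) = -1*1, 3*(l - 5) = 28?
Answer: 32/3 ≈ 10.667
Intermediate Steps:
l = 43/3 (l = 5 + (⅓)*28 = 5 + 28/3 = 43/3 ≈ 14.333)
F(q, y) = -1
R(H, r) = -29/3 + H (R(H, r) = (43/3 + H) - 24 = -29/3 + H)
-R(F(0, 3*1), 73) = -(-29/3 - 1) = -1*(-32/3) = 32/3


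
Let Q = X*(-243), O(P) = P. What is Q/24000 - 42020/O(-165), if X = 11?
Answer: 6109327/24000 ≈ 254.56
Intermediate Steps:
Q = -2673 (Q = 11*(-243) = -2673)
Q/24000 - 42020/O(-165) = -2673/24000 - 42020/(-165) = -2673*1/24000 - 42020*(-1/165) = -891/8000 + 764/3 = 6109327/24000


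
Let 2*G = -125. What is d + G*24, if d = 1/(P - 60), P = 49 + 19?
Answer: -11999/8 ≈ -1499.9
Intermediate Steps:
P = 68
d = ⅛ (d = 1/(68 - 60) = 1/8 = ⅛ ≈ 0.12500)
G = -125/2 (G = (½)*(-125) = -125/2 ≈ -62.500)
d + G*24 = ⅛ - 125/2*24 = ⅛ - 1500 = -11999/8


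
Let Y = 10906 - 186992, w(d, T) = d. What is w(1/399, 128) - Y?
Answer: 70258315/399 ≈ 1.7609e+5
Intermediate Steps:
Y = -176086
w(1/399, 128) - Y = 1/399 - 1*(-176086) = 1/399 + 176086 = 70258315/399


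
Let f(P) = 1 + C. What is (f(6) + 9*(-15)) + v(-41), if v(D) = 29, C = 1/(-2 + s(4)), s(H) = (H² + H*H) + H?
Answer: -3569/34 ≈ -104.97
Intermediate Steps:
s(H) = H + 2*H² (s(H) = (H² + H²) + H = 2*H² + H = H + 2*H²)
C = 1/34 (C = 1/(-2 + 4*(1 + 2*4)) = 1/(-2 + 4*(1 + 8)) = 1/(-2 + 4*9) = 1/(-2 + 36) = 1/34 ≈ 0.029412)
f(P) = 35/34 (f(P) = 1 + 1/34 = 35/34)
(f(6) + 9*(-15)) + v(-41) = (35/34 + 9*(-15)) + 29 = (35/34 - 135) + 29 = -4555/34 + 29 = -3569/34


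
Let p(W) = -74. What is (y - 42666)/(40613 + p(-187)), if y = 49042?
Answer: 6376/40539 ≈ 0.15728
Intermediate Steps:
(y - 42666)/(40613 + p(-187)) = (49042 - 42666)/(40613 - 74) = 6376/40539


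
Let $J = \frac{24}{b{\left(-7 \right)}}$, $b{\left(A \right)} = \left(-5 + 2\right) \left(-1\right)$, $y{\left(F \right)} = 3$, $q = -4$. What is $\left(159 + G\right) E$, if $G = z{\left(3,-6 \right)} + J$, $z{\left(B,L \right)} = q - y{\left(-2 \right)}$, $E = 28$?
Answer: $4480$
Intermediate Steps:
$b{\left(A \right)} = 3$ ($b{\left(A \right)} = \left(-3\right) \left(-1\right) = 3$)
$z{\left(B,L \right)} = -7$ ($z{\left(B,L \right)} = -4 - 3 = -7$)
$J = 8$ ($J = \frac{24}{3} = 24 \cdot \frac{1}{3} = 8$)
$G = 1$ ($G = -7 + 8 = 1$)
$\left(159 + G\right) E = \left(159 + 1\right) 28 = 160 \cdot 28 = 4480$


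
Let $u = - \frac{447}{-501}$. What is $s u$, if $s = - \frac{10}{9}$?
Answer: $- \frac{1490}{1503} \approx -0.99135$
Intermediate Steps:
$s = - \frac{10}{9}$ ($s = \left(-10\right) \frac{1}{9} = - \frac{10}{9} \approx -1.1111$)
$u = \frac{149}{167}$ ($u = \left(-447\right) \left(- \frac{1}{501}\right) = \frac{149}{167} \approx 0.89222$)
$s u = \left(- \frac{10}{9}\right) \frac{149}{167} = - \frac{1490}{1503}$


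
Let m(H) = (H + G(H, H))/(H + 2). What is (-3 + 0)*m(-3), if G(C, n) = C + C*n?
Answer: 9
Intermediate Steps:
m(H) = (H + H*(1 + H))/(2 + H) (m(H) = (H + H*(1 + H))/(H + 2) = (H + H*(1 + H))/(2 + H))
(-3 + 0)*m(-3) = (-3 + 0)*(-3) = -3*(-3) = 9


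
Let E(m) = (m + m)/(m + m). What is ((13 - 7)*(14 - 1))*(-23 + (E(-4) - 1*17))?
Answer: -3042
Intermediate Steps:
E(m) = 1 (E(m) = (2*m)/((2*m)) = (2*m)*(1/(2*m)) = 1)
((13 - 7)*(14 - 1))*(-23 + (E(-4) - 1*17)) = ((13 - 7)*(14 - 1))*(-23 + (1 - 1*17)) = (6*13)*(-23 + (1 - 17)) = 78*(-23 - 16) = 78*(-39) = -3042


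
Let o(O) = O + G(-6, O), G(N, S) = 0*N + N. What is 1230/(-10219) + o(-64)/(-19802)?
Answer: -11820565/101178319 ≈ -0.11683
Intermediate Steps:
G(N, S) = N (G(N, S) = 0 + N = N)
o(O) = -6 + O (o(O) = O - 6 = -6 + O)
1230/(-10219) + o(-64)/(-19802) = 1230/(-10219) + (-6 - 64)/(-19802) = 1230*(-1/10219) - 70*(-1/19802) = -1230/10219 + 35/9901 = -11820565/101178319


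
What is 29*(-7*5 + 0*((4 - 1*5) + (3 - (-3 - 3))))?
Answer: -1015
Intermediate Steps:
29*(-7*5 + 0*((4 - 1*5) + (3 - (-3 - 3)))) = 29*(-35 + 0*((4 - 5) + (3 - 1*(-6)))) = 29*(-35 + 0*(-1 + (3 + 6))) = 29*(-35 + 0*(-1 + 9)) = 29*(-35 + 0*8) = 29*(-35 + 0) = 29*(-35) = -1015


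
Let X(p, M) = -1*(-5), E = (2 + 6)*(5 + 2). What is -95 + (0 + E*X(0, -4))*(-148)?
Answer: -41535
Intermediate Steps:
E = 56 (E = 8*7 = 56)
X(p, M) = 5
-95 + (0 + E*X(0, -4))*(-148) = -95 + (0 + 56*5)*(-148) = -95 + (0 + 280)*(-148) = -95 + 280*(-148) = -95 - 41440 = -41535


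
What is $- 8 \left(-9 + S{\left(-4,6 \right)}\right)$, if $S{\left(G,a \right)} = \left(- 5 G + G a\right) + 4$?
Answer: $72$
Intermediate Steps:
$S{\left(G,a \right)} = 4 - 5 G + G a$
$- 8 \left(-9 + S{\left(-4,6 \right)}\right) = - 8 \left(-9 - 0\right) = - 8 \left(-9 + \left(4 + 20 - 24\right)\right) = - 8 \left(-9 + 0\right) = \left(-8\right) \left(-9\right) = 72$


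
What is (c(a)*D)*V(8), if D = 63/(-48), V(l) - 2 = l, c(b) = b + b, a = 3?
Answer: -315/4 ≈ -78.750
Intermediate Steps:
c(b) = 2*b
V(l) = 2 + l
D = -21/16 (D = 63*(-1/48) = -21/16 ≈ -1.3125)
(c(a)*D)*V(8) = ((2*3)*(-21/16))*(2 + 8) = (6*(-21/16))*10 = -63/8*10 = -315/4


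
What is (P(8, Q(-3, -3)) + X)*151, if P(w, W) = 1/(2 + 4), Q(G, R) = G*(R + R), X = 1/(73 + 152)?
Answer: 11627/450 ≈ 25.838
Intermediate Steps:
X = 1/225 ≈ 0.0044444
Q(G, R) = 2*G*R (Q(G, R) = G*(2*R) = 2*G*R)
P(w, W) = ⅙ (P(w, W) = 1/6 = ⅙)
(P(8, Q(-3, -3)) + X)*151 = (⅙ + 1/225)*151 = (77/450)*151 = 11627/450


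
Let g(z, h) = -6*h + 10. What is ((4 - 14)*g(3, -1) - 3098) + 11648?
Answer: 8390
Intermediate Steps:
g(z, h) = 10 - 6*h
((4 - 14)*g(3, -1) - 3098) + 11648 = ((4 - 14)*(10 - 6*(-1)) - 3098) + 11648 = (-10*(10 + 6) - 3098) + 11648 = (-10*16 - 3098) + 11648 = (-160 - 3098) + 11648 = -3258 + 11648 = 8390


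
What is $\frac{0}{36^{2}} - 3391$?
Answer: $-3391$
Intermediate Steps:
$\frac{0}{36^{2}} - 3391 = \frac{0}{1296} - 3391 = 0 \cdot \frac{1}{1296} - 3391 = 0 - 3391 = -3391$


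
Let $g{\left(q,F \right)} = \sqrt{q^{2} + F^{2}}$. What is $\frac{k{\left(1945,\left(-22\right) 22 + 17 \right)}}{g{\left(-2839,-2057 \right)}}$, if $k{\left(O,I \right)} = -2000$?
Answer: $- \frac{200 \sqrt{42530}}{72301} \approx -0.57047$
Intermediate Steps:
$g{\left(q,F \right)} = \sqrt{F^{2} + q^{2}}$
$\frac{k{\left(1945,\left(-22\right) 22 + 17 \right)}}{g{\left(-2839,-2057 \right)}} = - \frac{2000}{\sqrt{\left(-2057\right)^{2} + \left(-2839\right)^{2}}} = - \frac{2000}{\sqrt{4231249 + 8059921}} = - \frac{2000}{\sqrt{12291170}} = - \frac{2000}{17 \sqrt{42530}} = - 2000 \frac{\sqrt{42530}}{723010} = - \frac{200 \sqrt{42530}}{72301}$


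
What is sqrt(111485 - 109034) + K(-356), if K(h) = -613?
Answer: -613 + sqrt(2451) ≈ -563.49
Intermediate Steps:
sqrt(111485 - 109034) + K(-356) = sqrt(111485 - 109034) - 613 = sqrt(2451) - 613 = -613 + sqrt(2451)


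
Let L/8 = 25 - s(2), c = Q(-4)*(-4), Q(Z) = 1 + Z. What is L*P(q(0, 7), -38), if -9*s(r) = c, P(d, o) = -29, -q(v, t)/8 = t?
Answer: -18328/3 ≈ -6109.3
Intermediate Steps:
q(v, t) = -8*t
c = 12 (c = (1 - 4)*(-4) = -3*(-4) = 12)
s(r) = -4/3 (s(r) = -⅑*12 = -4/3)
L = 632/3 (L = 8*(25 - 1*(-4/3)) = 8*(25 + 4/3) = 8*(79/3) = 632/3 ≈ 210.67)
L*P(q(0, 7), -38) = (632/3)*(-29) = -18328/3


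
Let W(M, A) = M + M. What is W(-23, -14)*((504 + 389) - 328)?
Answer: -25990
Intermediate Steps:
W(M, A) = 2*M
W(-23, -14)*((504 + 389) - 328) = (2*(-23))*((504 + 389) - 328) = -46*(893 - 328) = -46*565 = -25990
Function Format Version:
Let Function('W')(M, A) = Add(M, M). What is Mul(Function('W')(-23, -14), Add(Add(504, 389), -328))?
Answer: -25990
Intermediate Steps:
Function('W')(M, A) = Mul(2, M)
Mul(Function('W')(-23, -14), Add(Add(504, 389), -328)) = Mul(Mul(2, -23), Add(Add(504, 389), -328)) = Mul(-46, Add(893, -328)) = Mul(-46, 565) = -25990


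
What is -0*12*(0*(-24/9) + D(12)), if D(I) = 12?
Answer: 0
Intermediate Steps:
-0*12*(0*(-24/9) + D(12)) = -0*12*(0*(-24/9) + 12) = -0*(0*(-24*⅑) + 12) = -0*(0*(-8/3) + 12) = -0*(0 + 12) = -0*12 = -1*0 = 0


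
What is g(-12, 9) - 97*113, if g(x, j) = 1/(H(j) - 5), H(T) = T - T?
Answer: -54806/5 ≈ -10961.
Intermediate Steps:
H(T) = 0
g(x, j) = -⅕ (g(x, j) = 1/(0 - 5) = 1/(-5) = -⅕)
g(-12, 9) - 97*113 = -⅕ - 97*113 = -⅕ - 10961 = -54806/5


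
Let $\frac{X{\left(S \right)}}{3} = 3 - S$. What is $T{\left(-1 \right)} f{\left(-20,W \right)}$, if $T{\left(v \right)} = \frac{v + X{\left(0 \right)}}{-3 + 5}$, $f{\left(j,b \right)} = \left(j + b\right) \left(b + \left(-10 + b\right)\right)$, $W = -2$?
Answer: $1232$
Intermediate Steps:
$X{\left(S \right)} = 9 - 3 S$ ($X{\left(S \right)} = 3 \left(3 - S\right) = 9 - 3 S$)
$f{\left(j,b \right)} = \left(-10 + 2 b\right) \left(b + j\right)$ ($f{\left(j,b \right)} = \left(b + j\right) \left(-10 + 2 b\right) = \left(-10 + 2 b\right) \left(b + j\right)$)
$T{\left(v \right)} = \frac{9}{2} + \frac{v}{2}$ ($T{\left(v \right)} = \frac{v + \left(9 - 0\right)}{-3 + 5} = \frac{v + \left(9 + 0\right)}{2} = \left(v + 9\right) \frac{1}{2} = \left(9 + v\right) \frac{1}{2} = \frac{9}{2} + \frac{v}{2}$)
$T{\left(-1 \right)} f{\left(-20,W \right)} = \left(\frac{9}{2} + \frac{1}{2} \left(-1\right)\right) \left(\left(-10\right) \left(-2\right) - -200 + 2 \left(-2\right)^{2} + 2 \left(-2\right) \left(-20\right)\right) = \left(\frac{9}{2} - \frac{1}{2}\right) \left(20 + 200 + 2 \cdot 4 + 80\right) = 4 \left(20 + 200 + 8 + 80\right) = 4 \cdot 308 = 1232$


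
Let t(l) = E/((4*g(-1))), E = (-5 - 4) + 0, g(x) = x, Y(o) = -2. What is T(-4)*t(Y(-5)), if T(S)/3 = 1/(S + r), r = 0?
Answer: -27/16 ≈ -1.6875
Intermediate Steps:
T(S) = 3/S (T(S) = 3/(S + 0) = 3/S)
E = -9 (E = -9 + 0 = -9)
t(l) = 9/4 (t(l) = -9/(4*(-1)) = -9/(-4) = -9*(-¼) = 9/4)
T(-4)*t(Y(-5)) = (3/(-4))*(9/4) = (3*(-¼))*(9/4) = -¾*9/4 = -27/16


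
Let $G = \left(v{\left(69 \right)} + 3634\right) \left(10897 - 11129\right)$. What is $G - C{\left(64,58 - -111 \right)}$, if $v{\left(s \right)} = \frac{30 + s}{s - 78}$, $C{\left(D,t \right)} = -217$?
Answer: $-840319$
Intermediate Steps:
$v{\left(s \right)} = \frac{30 + s}{-78 + s}$
$G = -840536$ ($G = \left(\frac{30 + 69}{-78 + 69} + 3634\right) \left(10897 - 11129\right) = \left(\frac{1}{-9} \cdot 99 + 3634\right) \left(-232\right) = \left(\left(- \frac{1}{9}\right) 99 + 3634\right) \left(-232\right) = \left(-11 + 3634\right) \left(-232\right) = 3623 \left(-232\right) = -840536$)
$G - C{\left(64,58 - -111 \right)} = -840536 - -217 = -840536 + 217 = -840319$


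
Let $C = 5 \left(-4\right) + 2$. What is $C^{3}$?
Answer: $-5832$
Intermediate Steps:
$C = -18$ ($C = -20 + 2 = -18$)
$C^{3} = \left(-18\right)^{3} = -5832$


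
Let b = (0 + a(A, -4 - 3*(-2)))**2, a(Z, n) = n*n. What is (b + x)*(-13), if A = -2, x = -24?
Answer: 104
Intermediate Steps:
a(Z, n) = n**2
b = 16 (b = (0 + (-4 - 3*(-2))**2)**2 = (0 + (-4 + 6)**2)**2 = (0 + 2**2)**2 = (0 + 4)**2 = 4**2 = 16)
(b + x)*(-13) = (16 - 24)*(-13) = -8*(-13) = 104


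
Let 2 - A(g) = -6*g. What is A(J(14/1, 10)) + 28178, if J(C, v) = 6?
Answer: 28216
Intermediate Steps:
A(g) = 2 + 6*g (A(g) = 2 - (-6)*g = 2 + 6*g)
A(J(14/1, 10)) + 28178 = (2 + 6*6) + 28178 = (2 + 36) + 28178 = 38 + 28178 = 28216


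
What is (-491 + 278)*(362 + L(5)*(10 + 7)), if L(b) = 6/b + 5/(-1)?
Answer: -316731/5 ≈ -63346.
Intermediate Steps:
L(b) = -5 + 6/b (L(b) = 6/b + 5*(-1) = 6/b - 5 = -5 + 6/b)
(-491 + 278)*(362 + L(5)*(10 + 7)) = (-491 + 278)*(362 + (-5 + 6/5)*(10 + 7)) = -213*(362 + (-5 + 6*(1/5))*17) = -213*(362 + (-5 + 6/5)*17) = -213*(362 - 19/5*17) = -213*(362 - 323/5) = -213*1487/5 = -316731/5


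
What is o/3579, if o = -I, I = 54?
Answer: -18/1193 ≈ -0.015088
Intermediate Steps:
o = -54 (o = -1*54 = -54)
o/3579 = -54/3579 = -54*1/3579 = -18/1193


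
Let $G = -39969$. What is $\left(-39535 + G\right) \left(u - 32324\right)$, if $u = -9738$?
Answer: $3344097248$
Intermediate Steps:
$\left(-39535 + G\right) \left(u - 32324\right) = \left(-39535 - 39969\right) \left(-9738 - 32324\right) = \left(-79504\right) \left(-42062\right) = 3344097248$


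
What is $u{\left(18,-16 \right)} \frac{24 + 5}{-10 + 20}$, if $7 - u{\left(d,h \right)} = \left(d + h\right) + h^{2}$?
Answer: $- \frac{7279}{10} \approx -727.9$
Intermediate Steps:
$u{\left(d,h \right)} = 7 - d - h - h^{2}$ ($u{\left(d,h \right)} = 7 - \left(\left(d + h\right) + h^{2}\right) = 7 - \left(d + h + h^{2}\right) = 7 - d - h - h^{2}$)
$u{\left(18,-16 \right)} \frac{24 + 5}{-10 + 20} = \left(7 - 18 - -16 - \left(-16\right)^{2}\right) \frac{24 + 5}{-10 + 20} = \left(7 - 18 + 16 - 256\right) \frac{29}{10} = \left(7 - 18 + 16 - 256\right) 29 \cdot \frac{1}{10} = \left(-251\right) \frac{29}{10} = - \frac{7279}{10}$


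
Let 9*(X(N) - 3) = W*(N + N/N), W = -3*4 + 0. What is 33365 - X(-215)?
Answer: 99230/3 ≈ 33077.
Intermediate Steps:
W = -12 (W = -12 + 0 = -12)
X(N) = 5/3 - 4*N/3 (X(N) = 3 + (-12*(N + N/N))/9 = 3 + (-12*(N + 1))/9 = 3 + (-12*(1 + N))/9 = 3 + (-12 - 12*N)/9 = 3 + (-4/3 - 4*N/3) = 5/3 - 4*N/3)
33365 - X(-215) = 33365 - (5/3 - 4/3*(-215)) = 33365 - (5/3 + 860/3) = 33365 - 1*865/3 = 33365 - 865/3 = 99230/3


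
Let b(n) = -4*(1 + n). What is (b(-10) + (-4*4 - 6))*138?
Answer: 1932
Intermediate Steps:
b(n) = -4 - 4*n
(b(-10) + (-4*4 - 6))*138 = ((-4 - 4*(-10)) + (-4*4 - 6))*138 = ((-4 + 40) + (-16 - 6))*138 = (36 - 22)*138 = 14*138 = 1932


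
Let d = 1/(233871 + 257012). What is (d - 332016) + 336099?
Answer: 2004275290/490883 ≈ 4083.0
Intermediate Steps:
d = 1/490883 ≈ 2.0371e-6
(d - 332016) + 336099 = (1/490883 - 332016) + 336099 = -162981010127/490883 + 336099 = 2004275290/490883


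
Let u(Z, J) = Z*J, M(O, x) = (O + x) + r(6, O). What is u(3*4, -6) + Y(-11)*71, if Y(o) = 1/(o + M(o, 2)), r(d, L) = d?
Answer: -1079/14 ≈ -77.071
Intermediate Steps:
M(O, x) = 6 + O + x (M(O, x) = (O + x) + 6 = 6 + O + x)
Y(o) = 1/(8 + 2*o) (Y(o) = 1/(o + (6 + o + 2)) = 1/(o + (8 + o)) = 1/(8 + 2*o))
u(Z, J) = J*Z
u(3*4, -6) + Y(-11)*71 = -18*4 + (1/(2*(4 - 11)))*71 = -6*12 + ((½)/(-7))*71 = -72 + ((½)*(-⅐))*71 = -72 - 1/14*71 = -72 - 71/14 = -1079/14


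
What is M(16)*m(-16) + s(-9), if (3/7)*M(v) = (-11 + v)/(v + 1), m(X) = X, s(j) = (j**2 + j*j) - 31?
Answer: 6121/51 ≈ 120.02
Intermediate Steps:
s(j) = -31 + 2*j**2 (s(j) = (j**2 + j**2) - 31 = 2*j**2 - 31 = -31 + 2*j**2)
M(v) = 7*(-11 + v)/(3*(1 + v)) (M(v) = 7*((-11 + v)/(v + 1))/3 = 7*((-11 + v)/(1 + v))/3 = 7*(-11 + v)/(3*(1 + v)))
M(16)*m(-16) + s(-9) = (7*(-11 + 16)/(3*(1 + 16)))*(-16) + (-31 + 2*(-9)**2) = ((7/3)*5/17)*(-16) + (-31 + 2*81) = ((7/3)*(1/17)*5)*(-16) + (-31 + 162) = (35/51)*(-16) + 131 = -560/51 + 131 = 6121/51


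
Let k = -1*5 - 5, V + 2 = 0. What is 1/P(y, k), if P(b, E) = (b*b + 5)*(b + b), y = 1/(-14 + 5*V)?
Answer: -6912/2881 ≈ -2.3992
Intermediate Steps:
V = -2 (V = -2 + 0 = -2)
k = -10 (k = -5 - 5 = -10)
y = -1/24 (y = 1/(-14 + 5*(-2)) = 1/(-14 - 10) = 1/(-24) = -1/24 ≈ -0.041667)
P(b, E) = 2*b*(5 + b²) (P(b, E) = (b² + 5)*(2*b) = (5 + b²)*(2*b) = 2*b*(5 + b²))
1/P(y, k) = 1/(2*(-1/24)*(5 + (-1/24)²)) = 1/(2*(-1/24)*(5 + 1/576)) = 1/(2*(-1/24)*(2881/576)) = 1/(-2881/6912) = -6912/2881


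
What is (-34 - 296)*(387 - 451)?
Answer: 21120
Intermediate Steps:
(-34 - 296)*(387 - 451) = -330*(-64) = 21120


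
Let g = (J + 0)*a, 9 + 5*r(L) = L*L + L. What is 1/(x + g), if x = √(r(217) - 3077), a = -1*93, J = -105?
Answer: 48825/476744213 - 2*√39890/476744213 ≈ 0.00010158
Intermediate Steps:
r(L) = -9/5 + L/5 + L²/5 (r(L) = -9/5 + (L*L + L)/5 = -9/5 + (L² + L)/5 = -9/5 + (L + L²)/5 = -9/5 + (L/5 + L²/5) = -9/5 + L/5 + L²/5)
a = -93
x = 2*√39890/5 (x = √((-9/5 + (⅕)*217 + (⅕)*217²) - 3077) = √((-9/5 + 217/5 + (⅕)*47089) - 3077) = √((-9/5 + 217/5 + 47089/5) - 3077) = √(47297/5 - 3077) = √(31912/5) = 2*√39890/5 ≈ 79.890)
g = 9765 (g = (-105 + 0)*(-93) = -105*(-93) = 9765)
1/(x + g) = 1/(2*√39890/5 + 9765) = 1/(9765 + 2*√39890/5)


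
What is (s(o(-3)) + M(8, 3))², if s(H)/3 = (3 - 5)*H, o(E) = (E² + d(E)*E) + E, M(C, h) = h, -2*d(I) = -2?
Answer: 225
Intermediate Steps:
d(I) = 1 (d(I) = -½*(-2) = 1)
o(E) = E² + 2*E (o(E) = (E² + 1*E) + E = (E² + E) + E = (E + E²) + E = E² + 2*E)
s(H) = -6*H (s(H) = 3*((3 - 5)*H) = 3*(-2*H) = -6*H)
(s(o(-3)) + M(8, 3))² = (-(-18)*(2 - 3) + 3)² = (-(-18)*(-1) + 3)² = (-6*3 + 3)² = (-18 + 3)² = (-15)² = 225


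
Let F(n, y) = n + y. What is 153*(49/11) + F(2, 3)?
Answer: 7552/11 ≈ 686.54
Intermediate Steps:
153*(49/11) + F(2, 3) = 153*(49/11) + (2 + 3) = 153*(49*(1/11)) + 5 = 153*(49/11) + 5 = 7497/11 + 5 = 7552/11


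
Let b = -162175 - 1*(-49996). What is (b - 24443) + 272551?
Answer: 135929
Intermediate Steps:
b = -112179 (b = -162175 + 49996 = -112179)
(b - 24443) + 272551 = (-112179 - 24443) + 272551 = -136622 + 272551 = 135929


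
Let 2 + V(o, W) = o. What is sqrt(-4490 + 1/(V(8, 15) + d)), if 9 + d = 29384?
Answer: I*sqrt(3875961763509)/29381 ≈ 67.007*I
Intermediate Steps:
d = 29375 (d = -9 + 29384 = 29375)
V(o, W) = -2 + o
sqrt(-4490 + 1/(V(8, 15) + d)) = sqrt(-4490 + 1/((-2 + 8) + 29375)) = sqrt(-4490 + 1/(6 + 29375)) = sqrt(-4490 + 1/29381) = sqrt(-131920689/29381) = I*sqrt(3875961763509)/29381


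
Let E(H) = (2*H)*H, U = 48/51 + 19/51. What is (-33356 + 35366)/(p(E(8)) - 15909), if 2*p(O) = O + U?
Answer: -205020/1616123 ≈ -0.12686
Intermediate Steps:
U = 67/51 (U = 48*(1/51) + 19*(1/51) = 16/17 + 19/51 = 67/51 ≈ 1.3137)
E(H) = 2*H**2
p(O) = 67/102 + O/2 (p(O) = (O + 67/51)/2 = (67/51 + O)/2 = 67/102 + O/2)
(-33356 + 35366)/(p(E(8)) - 15909) = (-33356 + 35366)/((67/102 + (2*8**2)/2) - 15909) = 2010/((67/102 + (2*64)/2) - 15909) = 2010/((67/102 + (1/2)*128) - 15909) = 2010/((67/102 + 64) - 15909) = 2010/(6595/102 - 15909) = 2010/(-1616123/102) = 2010*(-102/1616123) = -205020/1616123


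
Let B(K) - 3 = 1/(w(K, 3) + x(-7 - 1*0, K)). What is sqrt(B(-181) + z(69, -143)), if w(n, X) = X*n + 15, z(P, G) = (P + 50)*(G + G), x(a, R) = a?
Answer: 3*I*sqrt(1082280390)/535 ≈ 184.47*I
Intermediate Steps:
z(P, G) = 2*G*(50 + P) (z(P, G) = (50 + P)*(2*G) = 2*G*(50 + P))
w(n, X) = 15 + X*n
B(K) = 3 + 1/(8 + 3*K) (B(K) = 3 + 1/((15 + 3*K) + (-7 - 1*0)) = 3 + 1/((15 + 3*K) + (-7 + 0)) = 3 + 1/((15 + 3*K) - 7) = 3 + 1/(8 + 3*K))
sqrt(B(-181) + z(69, -143)) = sqrt((25 + 9*(-181))/(8 + 3*(-181)) + 2*(-143)*(50 + 69)) = sqrt((25 - 1629)/(8 - 543) + 2*(-143)*119) = sqrt(-1604/(-535) - 34034) = sqrt(-1/535*(-1604) - 34034) = sqrt(1604/535 - 34034) = sqrt(-18206586/535) = 3*I*sqrt(1082280390)/535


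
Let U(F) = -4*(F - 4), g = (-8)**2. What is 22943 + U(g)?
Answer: 22703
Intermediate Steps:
g = 64
U(F) = 16 - 4*F (U(F) = -4*(-4 + F) = 16 - 4*F)
22943 + U(g) = 22943 + (16 - 4*64) = 22943 + (16 - 256) = 22943 - 240 = 22703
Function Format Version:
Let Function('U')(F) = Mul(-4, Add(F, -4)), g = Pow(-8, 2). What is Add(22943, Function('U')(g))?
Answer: 22703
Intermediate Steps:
g = 64
Function('U')(F) = Add(16, Mul(-4, F)) (Function('U')(F) = Mul(-4, Add(-4, F)) = Add(16, Mul(-4, F)))
Add(22943, Function('U')(g)) = Add(22943, Add(16, Mul(-4, 64))) = Add(22943, Add(16, -256)) = Add(22943, -240) = 22703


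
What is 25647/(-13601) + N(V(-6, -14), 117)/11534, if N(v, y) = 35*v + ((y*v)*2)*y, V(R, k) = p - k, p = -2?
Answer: 26445051/992873 ≈ 26.635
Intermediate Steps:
V(R, k) = -2 - k
N(v, y) = 35*v + 2*v*y² (N(v, y) = 35*v + ((v*y)*2)*y = 35*v + (2*v*y)*y = 35*v + 2*v*y²)
25647/(-13601) + N(V(-6, -14), 117)/11534 = 25647/(-13601) + ((-2 - 1*(-14))*(35 + 2*117²))/11534 = 25647*(-1/13601) + ((-2 + 14)*(35 + 2*13689))*(1/11534) = -25647/13601 + (12*(35 + 27378))*(1/11534) = -25647/13601 + (12*27413)*(1/11534) = -25647/13601 + 328956*(1/11534) = -25647/13601 + 2082/73 = 26445051/992873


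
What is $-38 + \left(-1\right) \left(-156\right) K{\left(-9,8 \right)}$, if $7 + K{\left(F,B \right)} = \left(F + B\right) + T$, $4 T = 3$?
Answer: $-1169$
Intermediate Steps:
$T = \frac{3}{4}$ ($T = \frac{1}{4} \cdot 3 = \frac{3}{4} \approx 0.75$)
$K{\left(F,B \right)} = - \frac{25}{4} + B + F$ ($K{\left(F,B \right)} = -7 + \left(\left(F + B\right) + \frac{3}{4}\right) = -7 + \left(\left(B + F\right) + \frac{3}{4}\right) = -7 + \left(\frac{3}{4} + B + F\right) = - \frac{25}{4} + B + F$)
$-38 + \left(-1\right) \left(-156\right) K{\left(-9,8 \right)} = -38 + \left(-1\right) \left(-156\right) \left(- \frac{25}{4} + 8 - 9\right) = -38 + 156 \left(- \frac{29}{4}\right) = -38 - 1131 = -1169$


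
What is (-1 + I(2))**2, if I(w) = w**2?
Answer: 9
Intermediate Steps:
(-1 + I(2))**2 = (-1 + 2**2)**2 = (-1 + 4)**2 = 3**2 = 9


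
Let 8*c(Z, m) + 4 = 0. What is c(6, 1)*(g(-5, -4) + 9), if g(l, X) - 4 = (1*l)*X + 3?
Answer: -18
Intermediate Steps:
c(Z, m) = -½ (c(Z, m) = -½ + (⅛)*0 = -½ + 0 = -½)
g(l, X) = 7 + X*l (g(l, X) = 4 + ((1*l)*X + 3) = 4 + (l*X + 3) = 4 + (X*l + 3) = 4 + (3 + X*l) = 7 + X*l)
c(6, 1)*(g(-5, -4) + 9) = -((7 - 4*(-5)) + 9)/2 = -((7 + 20) + 9)/2 = -(27 + 9)/2 = -½*36 = -18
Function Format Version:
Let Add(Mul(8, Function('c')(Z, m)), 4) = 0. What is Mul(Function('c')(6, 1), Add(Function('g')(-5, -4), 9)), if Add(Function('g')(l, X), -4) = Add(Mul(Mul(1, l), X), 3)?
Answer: -18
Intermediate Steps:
Function('c')(Z, m) = Rational(-1, 2) (Function('c')(Z, m) = Add(Rational(-1, 2), Mul(Rational(1, 8), 0)) = Add(Rational(-1, 2), 0) = Rational(-1, 2))
Function('g')(l, X) = Add(7, Mul(X, l)) (Function('g')(l, X) = Add(4, Add(Mul(Mul(1, l), X), 3)) = Add(4, Add(Mul(l, X), 3)) = Add(4, Add(Mul(X, l), 3)) = Add(4, Add(3, Mul(X, l))) = Add(7, Mul(X, l)))
Mul(Function('c')(6, 1), Add(Function('g')(-5, -4), 9)) = Mul(Rational(-1, 2), Add(Add(7, Mul(-4, -5)), 9)) = Mul(Rational(-1, 2), Add(Add(7, 20), 9)) = Mul(Rational(-1, 2), Add(27, 9)) = Mul(Rational(-1, 2), 36) = -18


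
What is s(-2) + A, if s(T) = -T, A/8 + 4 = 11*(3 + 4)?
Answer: 586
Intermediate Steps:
A = 584 (A = -32 + 8*(11*(3 + 4)) = -32 + 8*(11*7) = -32 + 8*77 = -32 + 616 = 584)
s(-2) + A = -1*(-2) + 584 = 2 + 584 = 586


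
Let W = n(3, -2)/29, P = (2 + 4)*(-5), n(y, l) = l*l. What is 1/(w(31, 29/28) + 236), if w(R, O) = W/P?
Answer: 435/102658 ≈ 0.0042374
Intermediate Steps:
n(y, l) = l**2
P = -30 (P = 6*(-5) = -30)
W = 4/29 (W = (-2)**2/29 = 4*(1/29) = 4/29 ≈ 0.13793)
w(R, O) = -2/435 (w(R, O) = (4/29)/(-30) = (4/29)*(-1/30) = -2/435)
1/(w(31, 29/28) + 236) = 1/(-2/435 + 236) = 1/(102658/435) = 435/102658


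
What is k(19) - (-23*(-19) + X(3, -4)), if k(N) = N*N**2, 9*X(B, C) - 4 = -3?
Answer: 57797/9 ≈ 6421.9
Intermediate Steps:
X(B, C) = 1/9 (X(B, C) = 4/9 + (1/9)*(-3) = 4/9 - 1/3 = 1/9)
k(N) = N**3
k(19) - (-23*(-19) + X(3, -4)) = 19**3 - (-23*(-19) + 1/9) = 6859 - (437 + 1/9) = 6859 - 1*3934/9 = 6859 - 3934/9 = 57797/9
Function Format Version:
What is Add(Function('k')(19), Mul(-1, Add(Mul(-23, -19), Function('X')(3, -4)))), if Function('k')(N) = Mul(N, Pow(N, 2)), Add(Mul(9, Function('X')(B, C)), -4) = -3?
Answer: Rational(57797, 9) ≈ 6421.9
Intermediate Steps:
Function('X')(B, C) = Rational(1, 9) (Function('X')(B, C) = Add(Rational(4, 9), Mul(Rational(1, 9), -3)) = Add(Rational(4, 9), Rational(-1, 3)) = Rational(1, 9))
Function('k')(N) = Pow(N, 3)
Add(Function('k')(19), Mul(-1, Add(Mul(-23, -19), Function('X')(3, -4)))) = Add(Pow(19, 3), Mul(-1, Add(Mul(-23, -19), Rational(1, 9)))) = Add(6859, Mul(-1, Add(437, Rational(1, 9)))) = Add(6859, Mul(-1, Rational(3934, 9))) = Add(6859, Rational(-3934, 9)) = Rational(57797, 9)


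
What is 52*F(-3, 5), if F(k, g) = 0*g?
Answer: 0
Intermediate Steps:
F(k, g) = 0
52*F(-3, 5) = 52*0 = 0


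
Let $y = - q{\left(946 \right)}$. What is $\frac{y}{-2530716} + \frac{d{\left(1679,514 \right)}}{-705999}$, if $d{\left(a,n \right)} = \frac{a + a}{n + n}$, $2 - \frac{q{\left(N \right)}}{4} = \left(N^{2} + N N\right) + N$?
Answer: $- \frac{216614699931059}{76529587012998} \approx -2.8305$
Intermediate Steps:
$q{\left(N \right)} = 8 - 8 N^{2} - 4 N$ ($q{\left(N \right)} = 8 - 4 \left(\left(N^{2} + N N\right) + N\right) = 8 - 4 \left(\left(N^{2} + N^{2}\right) + N\right) = 8 - 4 \left(2 N^{2} + N\right) = 8 - 4 \left(N + 2 N^{2}\right) = 8 - \left(4 N + 8 N^{2}\right) = 8 - 8 N^{2} - 4 N$)
$d{\left(a,n \right)} = \frac{a}{n}$ ($d{\left(a,n \right)} = \frac{2 a}{2 n} = 2 a \frac{1}{2 n} = \frac{a}{n}$)
$y = 7163104$ ($y = - (8 - 8 \cdot 946^{2} - 3784) = - (8 - 7159328 - 3784) = \left(-1\right) \left(-7163104\right) = 7163104$)
$\frac{y}{-2530716} + \frac{d{\left(1679,514 \right)}}{-705999} = \frac{7163104}{-2530716} + \frac{1679 \cdot \frac{1}{514}}{-705999} = 7163104 \left(- \frac{1}{2530716}\right) + 1679 \cdot \frac{1}{514} \left(- \frac{1}{705999}\right) = - \frac{1790776}{632679} + \frac{1679}{514} \left(- \frac{1}{705999}\right) = - \frac{1790776}{632679} - \frac{1679}{362883486} = - \frac{216614699931059}{76529587012998}$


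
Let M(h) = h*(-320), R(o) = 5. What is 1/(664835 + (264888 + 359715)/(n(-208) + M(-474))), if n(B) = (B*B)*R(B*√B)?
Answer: 368000/244659904603 ≈ 1.5041e-6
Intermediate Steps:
M(h) = -320*h
n(B) = 5*B² (n(B) = (B*B)*5 = B²*5 = 5*B²)
1/(664835 + (264888 + 359715)/(n(-208) + M(-474))) = 1/(664835 + (264888 + 359715)/(5*(-208)² - 320*(-474))) = 1/(664835 + 624603/(5*43264 + 151680)) = 1/(664835 + 624603/(216320 + 151680)) = 1/(664835 + 624603/368000) = 1/(244659904603/368000) = 368000/244659904603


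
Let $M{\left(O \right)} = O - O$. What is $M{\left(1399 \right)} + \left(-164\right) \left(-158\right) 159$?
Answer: $4120008$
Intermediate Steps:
$M{\left(O \right)} = 0$
$M{\left(1399 \right)} + \left(-164\right) \left(-158\right) 159 = 0 + \left(-164\right) \left(-158\right) 159 = 0 + 25912 \cdot 159 = 0 + 4120008 = 4120008$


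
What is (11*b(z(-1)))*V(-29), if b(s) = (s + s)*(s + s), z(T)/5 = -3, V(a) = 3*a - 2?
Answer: -881100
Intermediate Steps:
V(a) = -2 + 3*a
z(T) = -15 (z(T) = 5*(-3) = -15)
b(s) = 4*s² (b(s) = (2*s)*(2*s) = 4*s²)
(11*b(z(-1)))*V(-29) = (11*(4*(-15)²))*(-2 + 3*(-29)) = (11*(4*225))*(-2 - 87) = (11*900)*(-89) = 9900*(-89) = -881100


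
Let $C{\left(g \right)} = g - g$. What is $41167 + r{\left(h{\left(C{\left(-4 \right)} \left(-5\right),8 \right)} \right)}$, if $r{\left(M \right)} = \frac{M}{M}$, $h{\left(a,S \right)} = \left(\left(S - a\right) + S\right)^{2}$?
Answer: $41168$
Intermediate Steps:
$C{\left(g \right)} = 0$
$h{\left(a,S \right)} = \left(- a + 2 S\right)^{2}$
$r{\left(M \right)} = 1$
$41167 + r{\left(h{\left(C{\left(-4 \right)} \left(-5\right),8 \right)} \right)} = 41167 + 1 = 41168$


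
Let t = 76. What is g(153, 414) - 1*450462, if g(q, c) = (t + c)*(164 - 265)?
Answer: -499952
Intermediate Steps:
g(q, c) = -7676 - 101*c (g(q, c) = (76 + c)*(164 - 265) = (76 + c)*(-101) = -7676 - 101*c)
g(153, 414) - 1*450462 = (-7676 - 101*414) - 1*450462 = (-7676 - 41814) - 450462 = -49490 - 450462 = -499952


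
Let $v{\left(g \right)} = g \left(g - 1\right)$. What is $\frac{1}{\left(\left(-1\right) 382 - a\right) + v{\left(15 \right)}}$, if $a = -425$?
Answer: $\frac{1}{253} \approx 0.0039526$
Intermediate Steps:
$v{\left(g \right)} = g \left(-1 + g\right)$
$\frac{1}{\left(\left(-1\right) 382 - a\right) + v{\left(15 \right)}} = \frac{1}{\left(\left(-1\right) 382 - -425\right) + 15 \left(-1 + 15\right)} = \frac{1}{\left(-382 + 425\right) + 15 \cdot 14} = \frac{1}{43 + 210} = \frac{1}{253}$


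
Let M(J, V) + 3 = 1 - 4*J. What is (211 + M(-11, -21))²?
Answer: 64009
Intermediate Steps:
M(J, V) = -2 - 4*J (M(J, V) = -3 + (1 - 4*J) = -2 - 4*J)
(211 + M(-11, -21))² = (211 + (-2 - 4*(-11)))² = (211 + (-2 + 44))² = (211 + 42)² = 253² = 64009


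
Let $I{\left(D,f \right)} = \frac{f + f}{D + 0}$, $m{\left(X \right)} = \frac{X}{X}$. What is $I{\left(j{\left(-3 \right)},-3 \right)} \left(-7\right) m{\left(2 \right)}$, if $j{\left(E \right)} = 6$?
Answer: $7$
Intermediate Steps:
$m{\left(X \right)} = 1$
$I{\left(D,f \right)} = \frac{2 f}{D}$
$I{\left(j{\left(-3 \right)},-3 \right)} \left(-7\right) m{\left(2 \right)} = 2 \left(-3\right) \frac{1}{6} \left(-7\right) 1 = \left(-1\right) \left(-7\right) 1 = 7 \cdot 1 = 7$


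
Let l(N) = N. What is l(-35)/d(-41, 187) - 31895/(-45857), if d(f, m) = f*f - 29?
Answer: 7297935/10822252 ≈ 0.67435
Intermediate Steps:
d(f, m) = -29 + f² (d(f, m) = f² - 29 = -29 + f²)
l(-35)/d(-41, 187) - 31895/(-45857) = -35/(-29 + (-41)²) - 31895/(-45857) = -35/(-29 + 1681) - 31895*(-1/45857) = -35/1652 + 31895/45857 = -35*1/1652 + 31895/45857 = -5/236 + 31895/45857 = 7297935/10822252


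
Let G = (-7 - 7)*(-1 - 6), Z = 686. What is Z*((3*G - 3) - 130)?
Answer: 110446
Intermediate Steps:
G = 98 (G = -14*(-7) = 98)
Z*((3*G - 3) - 130) = 686*((3*98 - 3) - 130) = 686*((294 - 3) - 130) = 686*(291 - 130) = 686*161 = 110446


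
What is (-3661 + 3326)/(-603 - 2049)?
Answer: 335/2652 ≈ 0.12632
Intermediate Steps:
(-3661 + 3326)/(-603 - 2049) = -335/(-2652) = -335*(-1/2652) = 335/2652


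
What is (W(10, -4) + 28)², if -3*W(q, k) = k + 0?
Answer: 7744/9 ≈ 860.44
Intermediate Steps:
W(q, k) = -k/3 (W(q, k) = -(k + 0)/3 = -k/3)
(W(10, -4) + 28)² = (-⅓*(-4) + 28)² = (4/3 + 28)² = (88/3)² = 7744/9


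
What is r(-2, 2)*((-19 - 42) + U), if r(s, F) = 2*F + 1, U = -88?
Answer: -745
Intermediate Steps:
r(s, F) = 1 + 2*F
r(-2, 2)*((-19 - 42) + U) = (1 + 2*2)*((-19 - 42) - 88) = (1 + 4)*(-61 - 88) = 5*(-149) = -745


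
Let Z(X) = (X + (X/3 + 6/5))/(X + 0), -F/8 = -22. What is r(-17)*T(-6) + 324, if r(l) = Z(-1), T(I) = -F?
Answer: 4508/15 ≈ 300.53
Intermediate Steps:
F = 176 (F = -8*(-22) = 176)
T(I) = -176 (T(I) = -1*176 = -176)
Z(X) = (6/5 + 4*X/3)/X (Z(X) = (X + (X*(1/3) + 6*(1/5)))/X = (X + (X/3 + 6/5))/X = (X + (6/5 + X/3))/X = (6/5 + 4*X/3)/X)
r(l) = 2/15 (r(l) = (2/15)*(9 + 10*(-1))/(-1) = (2/15)*(-1)*(9 - 10) = (2/15)*(-1)*(-1) = 2/15)
r(-17)*T(-6) + 324 = (2/15)*(-176) + 324 = -352/15 + 324 = 4508/15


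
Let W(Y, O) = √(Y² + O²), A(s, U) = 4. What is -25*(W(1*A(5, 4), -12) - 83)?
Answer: 2075 - 100*√10 ≈ 1758.8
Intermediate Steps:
W(Y, O) = √(O² + Y²)
-25*(W(1*A(5, 4), -12) - 83) = -25*(√((-12)² + (1*4)²) - 83) = -25*(√(144 + 4²) - 83) = -25*(√(144 + 16) - 83) = -25*(√160 - 83) = -25*(4*√10 - 83) = -25*(-83 + 4*√10) = 2075 - 100*√10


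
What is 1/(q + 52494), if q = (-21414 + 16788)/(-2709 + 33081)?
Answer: 5062/265723857 ≈ 1.9050e-5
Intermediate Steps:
q = -771/5062 (q = -4626/30372 = -4626*1/30372 = -771/5062 ≈ -0.15231)
1/(q + 52494) = 1/(-771/5062 + 52494) = 1/(265723857/5062) = 5062/265723857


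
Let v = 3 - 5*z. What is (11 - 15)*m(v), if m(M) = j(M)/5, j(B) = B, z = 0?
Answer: -12/5 ≈ -2.4000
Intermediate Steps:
v = 3 (v = 3 - 5*0 = 3 + 0 = 3)
m(M) = M/5
(11 - 15)*m(v) = (11 - 15)*((⅕)*3) = -4*⅗ = -12/5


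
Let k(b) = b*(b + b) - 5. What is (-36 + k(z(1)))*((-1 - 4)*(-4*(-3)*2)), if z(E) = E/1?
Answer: 4680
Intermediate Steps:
z(E) = E (z(E) = E*1 = E)
k(b) = -5 + 2*b² (k(b) = b*(2*b) - 5 = 2*b² - 5 = -5 + 2*b²)
(-36 + k(z(1)))*((-1 - 4)*(-4*(-3)*2)) = (-36 + (-5 + 2*1²))*((-1 - 4)*(-4*(-3)*2)) = (-36 + (-5 + 2*1))*(-60*2) = (-36 + (-5 + 2))*(-5*24) = (-36 - 3)*(-120) = -39*(-120) = 4680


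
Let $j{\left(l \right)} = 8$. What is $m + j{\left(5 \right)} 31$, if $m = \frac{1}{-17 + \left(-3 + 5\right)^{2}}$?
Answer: $\frac{3223}{13} \approx 247.92$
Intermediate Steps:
$m = - \frac{1}{13}$ ($m = \frac{1}{-17 + 2^{2}} = \frac{1}{-17 + 4} = \frac{1}{-13} = - \frac{1}{13} \approx -0.076923$)
$m + j{\left(5 \right)} 31 = - \frac{1}{13} + 8 \cdot 31 = - \frac{1}{13} + 248 = \frac{3223}{13}$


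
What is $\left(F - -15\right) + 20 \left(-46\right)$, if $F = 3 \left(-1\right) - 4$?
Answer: $-912$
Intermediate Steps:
$F = -7$ ($F = -3 - 4 = -7$)
$\left(F - -15\right) + 20 \left(-46\right) = \left(-7 - -15\right) + 20 \left(-46\right) = \left(-7 + 15\right) - 920 = 8 - 920 = -912$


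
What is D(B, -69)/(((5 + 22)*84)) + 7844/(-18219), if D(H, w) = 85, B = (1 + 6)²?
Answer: -5413859/13773564 ≈ -0.39306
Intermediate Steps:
B = 49 (B = 7² = 49)
D(B, -69)/(((5 + 22)*84)) + 7844/(-18219) = 85/(((5 + 22)*84)) + 7844/(-18219) = 85/((27*84)) + 7844*(-1/18219) = 85/2268 - 7844/18219 = -5413859/13773564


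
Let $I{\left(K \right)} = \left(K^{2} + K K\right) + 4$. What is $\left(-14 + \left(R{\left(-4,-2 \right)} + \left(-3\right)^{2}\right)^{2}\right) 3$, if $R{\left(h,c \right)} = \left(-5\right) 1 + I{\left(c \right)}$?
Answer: $726$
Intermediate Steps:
$I{\left(K \right)} = 4 + 2 K^{2}$ ($I{\left(K \right)} = \left(K^{2} + K^{2}\right) + 4 = 2 K^{2} + 4 = 4 + 2 K^{2}$)
$R{\left(h,c \right)} = -1 + 2 c^{2}$ ($R{\left(h,c \right)} = \left(-5\right) 1 + \left(4 + 2 c^{2}\right) = -5 + \left(4 + 2 c^{2}\right) = -1 + 2 c^{2}$)
$\left(-14 + \left(R{\left(-4,-2 \right)} + \left(-3\right)^{2}\right)^{2}\right) 3 = \left(-14 + \left(\left(-1 + 2 \left(-2\right)^{2}\right) + \left(-3\right)^{2}\right)^{2}\right) 3 = \left(-14 + \left(\left(-1 + 2 \cdot 4\right) + 9\right)^{2}\right) 3 = \left(-14 + \left(\left(-1 + 8\right) + 9\right)^{2}\right) 3 = \left(-14 + \left(7 + 9\right)^{2}\right) 3 = \left(-14 + 16^{2}\right) 3 = \left(-14 + 256\right) 3 = 242 \cdot 3 = 726$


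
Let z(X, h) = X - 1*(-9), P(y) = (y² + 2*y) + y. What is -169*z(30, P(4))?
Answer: -6591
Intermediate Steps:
P(y) = y² + 3*y
z(X, h) = 9 + X (z(X, h) = X + 9 = 9 + X)
-169*z(30, P(4)) = -169*(9 + 30) = -169*39 = -6591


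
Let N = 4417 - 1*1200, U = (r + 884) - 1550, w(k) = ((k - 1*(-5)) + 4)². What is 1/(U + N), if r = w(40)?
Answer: 1/4952 ≈ 0.00020194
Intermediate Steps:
w(k) = (9 + k)² (w(k) = ((k + 5) + 4)² = ((5 + k) + 4)² = (9 + k)²)
r = 2401 (r = (9 + 40)² = 49² = 2401)
U = 1735 (U = (2401 + 884) - 1550 = 3285 - 1550 = 1735)
N = 3217 (N = 4417 - 1200 = 3217)
1/(U + N) = 1/(1735 + 3217) = 1/4952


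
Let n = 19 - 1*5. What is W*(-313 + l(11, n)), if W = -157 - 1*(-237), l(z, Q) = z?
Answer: -24160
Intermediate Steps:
n = 14 (n = 19 - 5 = 14)
W = 80 (W = -157 + 237 = 80)
W*(-313 + l(11, n)) = 80*(-313 + 11) = 80*(-302) = -24160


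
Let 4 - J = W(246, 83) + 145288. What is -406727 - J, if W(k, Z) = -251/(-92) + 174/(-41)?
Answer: -986168713/3772 ≈ -2.6144e+5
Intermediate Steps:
W(k, Z) = -5717/3772 (W(k, Z) = -251*(-1/92) + 174*(-1/41) = 251/92 - 174/41 = -5717/3772)
J = -548005531/3772 (J = 4 - (-5717/3772 + 145288) = 4 - 1*548020619/3772 = 4 - 548020619/3772 = -548005531/3772 ≈ -1.4528e+5)
-406727 - J = -406727 - 1*(-548005531/3772) = -406727 + 548005531/3772 = -986168713/3772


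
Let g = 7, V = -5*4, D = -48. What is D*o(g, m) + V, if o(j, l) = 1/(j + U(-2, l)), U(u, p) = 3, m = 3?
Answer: -124/5 ≈ -24.800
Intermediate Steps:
V = -20
o(j, l) = 1/(3 + j) (o(j, l) = 1/(j + 3) = 1/(3 + j))
D*o(g, m) + V = -48/(3 + 7) - 20 = -48/10 - 20 = -48*⅒ - 20 = -24/5 - 20 = -124/5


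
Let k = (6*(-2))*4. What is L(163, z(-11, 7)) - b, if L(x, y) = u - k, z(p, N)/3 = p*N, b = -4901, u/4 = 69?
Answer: 5225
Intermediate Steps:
u = 276 (u = 4*69 = 276)
z(p, N) = 3*N*p (z(p, N) = 3*(p*N) = 3*(N*p) = 3*N*p)
k = -48 (k = -12*4 = -48)
L(x, y) = 324 (L(x, y) = 276 - 1*(-48) = 276 + 48 = 324)
L(163, z(-11, 7)) - b = 324 - 1*(-4901) = 324 + 4901 = 5225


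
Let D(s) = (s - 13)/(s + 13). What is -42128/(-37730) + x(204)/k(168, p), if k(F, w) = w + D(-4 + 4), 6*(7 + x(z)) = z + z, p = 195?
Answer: 5237181/3659810 ≈ 1.4310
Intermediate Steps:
D(s) = (-13 + s)/(13 + s)
x(z) = -7 + z/3 (x(z) = -7 + (z + z)/6 = -7 + (2*z)/6 = -7 + z/3)
k(F, w) = -1 + w (k(F, w) = w + (-13 + (-4 + 4))/(13 + (-4 + 4)) = w + (-13 + 0)/(13 + 0) = w - 13/13 = w + (1/13)*(-13) = w - 1 = -1 + w)
-42128/(-37730) + x(204)/k(168, p) = -42128/(-37730) + (-7 + (1/3)*204)/(-1 + 195) = -42128*(-1/37730) + (-7 + 68)/194 = 21064/18865 + 61*(1/194) = 21064/18865 + 61/194 = 5237181/3659810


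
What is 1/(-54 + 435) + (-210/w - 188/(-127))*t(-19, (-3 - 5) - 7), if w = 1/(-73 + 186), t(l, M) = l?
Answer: 171770755/381 ≈ 4.5084e+5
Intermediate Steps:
w = 1/113 ≈ 0.0088496
1/(-54 + 435) + (-210/w - 188/(-127))*t(-19, (-3 - 5) - 7) = 1/(-54 + 435) + (-210/1/113 - 188/(-127))*(-19) = 1/381 + (-210*113 - 188*(-1/127))*(-19) = 1/381 + (-23730 + 188/127)*(-19) = 1/381 - 3013522/127*(-19) = 1/381 + 57256918/127 = 171770755/381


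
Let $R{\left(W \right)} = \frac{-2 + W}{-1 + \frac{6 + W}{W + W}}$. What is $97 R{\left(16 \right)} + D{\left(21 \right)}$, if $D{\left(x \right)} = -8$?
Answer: $- \frac{21768}{5} \approx -4353.6$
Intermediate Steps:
$R{\left(W \right)} = \frac{-2 + W}{-1 + \frac{6 + W}{2 W}}$
$97 R{\left(16 \right)} + D{\left(21 \right)} = 97 \cdot 2 \cdot 16 \frac{1}{-6 + 16} \left(2 - 16\right) - 8 = 97 \cdot 2 \cdot 16 \cdot \frac{1}{10} \left(2 - 16\right) - 8 = 97 \cdot 2 \cdot 16 \cdot \frac{1}{10} \left(-14\right) - 8 = 97 \left(- \frac{224}{5}\right) - 8 = - \frac{21728}{5} - 8 = - \frac{21768}{5}$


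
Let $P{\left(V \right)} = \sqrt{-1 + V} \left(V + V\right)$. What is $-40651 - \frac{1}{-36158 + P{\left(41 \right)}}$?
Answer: $- \frac{26568111529223}{653566002} + \frac{41 \sqrt{10}}{326783001} \approx -40651.0$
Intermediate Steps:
$P{\left(V \right)} = 2 V \sqrt{-1 + V}$ ($P{\left(V \right)} = \sqrt{-1 + V} 2 V = 2 V \sqrt{-1 + V}$)
$-40651 - \frac{1}{-36158 + P{\left(41 \right)}} = -40651 - \frac{1}{-36158 + 2 \cdot 41 \sqrt{-1 + 41}} = -40651 - \frac{1}{-36158 + 2 \cdot 41 \sqrt{40}} = -40651 - \frac{1}{-36158 + 2 \cdot 41 \cdot 2 \sqrt{10}} = -40651 - \frac{1}{-36158 + 164 \sqrt{10}}$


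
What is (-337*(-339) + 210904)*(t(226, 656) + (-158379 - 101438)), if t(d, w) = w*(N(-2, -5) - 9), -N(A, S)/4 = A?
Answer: -84692014531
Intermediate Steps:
N(A, S) = -4*A
t(d, w) = -w (t(d, w) = w*(-4*(-2) - 9) = w*(8 - 9) = w*(-1) = -w)
(-337*(-339) + 210904)*(t(226, 656) + (-158379 - 101438)) = (-337*(-339) + 210904)*(-1*656 + (-158379 - 101438)) = (114243 + 210904)*(-656 - 259817) = 325147*(-260473) = -84692014531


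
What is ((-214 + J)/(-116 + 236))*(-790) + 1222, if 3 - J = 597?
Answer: 19624/3 ≈ 6541.3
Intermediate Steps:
J = -594 (J = 3 - 1*597 = 3 - 597 = -594)
((-214 + J)/(-116 + 236))*(-790) + 1222 = ((-214 - 594)/(-116 + 236))*(-790) + 1222 = -808/120*(-790) + 1222 = -808*1/120*(-790) + 1222 = -101/15*(-790) + 1222 = 15958/3 + 1222 = 19624/3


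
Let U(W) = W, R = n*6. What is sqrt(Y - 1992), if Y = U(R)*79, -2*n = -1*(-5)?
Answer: 3*I*sqrt(353) ≈ 56.365*I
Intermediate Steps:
n = -5/2 (n = -(-1)*(-5)/2 = -1/2*5 = -5/2 ≈ -2.5000)
R = -15 (R = -5/2*6 = -15)
Y = -1185 (Y = -15*79 = -1185)
sqrt(Y - 1992) = sqrt(-1185 - 1992) = sqrt(-3177) = 3*I*sqrt(353)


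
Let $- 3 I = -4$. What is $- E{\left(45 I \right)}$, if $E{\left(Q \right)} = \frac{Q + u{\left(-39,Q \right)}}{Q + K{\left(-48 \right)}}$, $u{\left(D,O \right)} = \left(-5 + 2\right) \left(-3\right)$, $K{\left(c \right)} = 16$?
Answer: $- \frac{69}{76} \approx -0.9079$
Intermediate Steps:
$I = \frac{4}{3}$ ($I = \left(- \frac{1}{3}\right) \left(-4\right) = \frac{4}{3} \approx 1.3333$)
$u{\left(D,O \right)} = 9$ ($u{\left(D,O \right)} = \left(-3\right) \left(-3\right) = 9$)
$E{\left(Q \right)} = \frac{9 + Q}{16 + Q}$ ($E{\left(Q \right)} = \frac{Q + 9}{Q + 16} = \frac{9 + Q}{16 + Q}$)
$- E{\left(45 I \right)} = - \frac{9 + 45 \cdot \frac{4}{3}}{16 + 45 \cdot \frac{4}{3}} = - \frac{9 + 60}{16 + 60} = - \frac{69}{76}$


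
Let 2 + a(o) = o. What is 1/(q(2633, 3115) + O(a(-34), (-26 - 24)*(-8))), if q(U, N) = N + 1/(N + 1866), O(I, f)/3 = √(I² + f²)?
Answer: 9660534937/25590529781894 - 74431083*√10081/51181059563788 ≈ 0.00023149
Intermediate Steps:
a(o) = -2 + o
O(I, f) = 3*√(I² + f²)
q(U, N) = N + 1/(1866 + N)
1/(q(2633, 3115) + O(a(-34), (-26 - 24)*(-8))) = 1/((1 + 3115² + 1866*3115)/(1866 + 3115) + 3*√((-2 - 34)² + ((-26 - 24)*(-8))²)) = 1/((1 + 9703225 + 5812590)/4981 + 3*√((-36)² + (-50*(-8))²)) = 1/((1/4981)*15515816 + 3*√(1296 + 400²)) = 1/(15515816/4981 + 3*√(1296 + 160000)) = 1/(15515816/4981 + 3*√161296) = 1/(15515816/4981 + 3*(4*√10081)) = 1/(15515816/4981 + 12*√10081)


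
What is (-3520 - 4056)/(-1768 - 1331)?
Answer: 7576/3099 ≈ 2.4447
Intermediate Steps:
(-3520 - 4056)/(-1768 - 1331) = -7576/(-3099) = -7576*(-1/3099) = 7576/3099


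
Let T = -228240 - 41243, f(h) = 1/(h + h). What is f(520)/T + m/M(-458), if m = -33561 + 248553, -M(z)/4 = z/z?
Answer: -15063539175361/280262320 ≈ -53748.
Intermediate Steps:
M(z) = -4 (M(z) = -4*z/z = -4*1 = -4)
m = 214992
f(h) = 1/(2*h)
T = -269483
f(520)/T + m/M(-458) = ((1/2)/520)/(-269483) + 214992/(-4) = ((1/2)*(1/520))*(-1/269483) + 214992*(-1/4) = (1/1040)*(-1/269483) - 53748 = -1/280262320 - 53748 = -15063539175361/280262320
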